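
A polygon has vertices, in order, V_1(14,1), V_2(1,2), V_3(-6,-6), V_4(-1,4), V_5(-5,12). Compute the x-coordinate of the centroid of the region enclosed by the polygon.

170/81

Apply Gauss's area formula. First the cross-terms c_i = x_i·y_{i+1} − x_{i+1}·y_i:
  27, 6, -30, 8, -173  ⇒  2A = -162, A = -81.
Then Σ (x_i + x_{i+1})·c_i = -1020, so x̄ = -1020 / (6·(-81)) = 170/81.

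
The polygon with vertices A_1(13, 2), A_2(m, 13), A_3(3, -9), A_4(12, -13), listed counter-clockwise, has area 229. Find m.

The doubled signed area Σ (x_i y_{i+1} − x_{i+1} y_i) is linear in m.
With m=0 it equals 392; the coefficient of m is -11 (from the two edges through A_2).
So -11·m + 392 = 2·229 = 458 ⇒ m = -6.

-6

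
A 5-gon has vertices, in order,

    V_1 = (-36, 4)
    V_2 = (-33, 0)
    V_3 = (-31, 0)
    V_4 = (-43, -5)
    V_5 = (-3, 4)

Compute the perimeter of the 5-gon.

|V_1V_2| = √((3)² + (-4)²) = √25 = 5
|V_2V_3| = √((2)² + (0)²) = √4 = 2
|V_3V_4| = √((-12)² + (-5)²) = √169 = 13
|V_4V_5| = √((40)² + (9)²) = √1681 = 41
|V_5V_1| = √((-33)² + (0)²) = √1089 = 33
Perimeter = 5 + 2 + 13 + 41 + 33 = 94.

94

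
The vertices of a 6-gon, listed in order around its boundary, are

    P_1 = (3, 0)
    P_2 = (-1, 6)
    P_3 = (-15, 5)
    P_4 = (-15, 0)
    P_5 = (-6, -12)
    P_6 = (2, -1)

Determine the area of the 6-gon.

Apply the shoelace (surveyor's) formula: 2A = Σ (x_i·y_{i+1} − x_{i+1}·y_i), indices taken mod 6.
Cross-terms: 18, 85, 75, 180, 30, 3  ⇒  Σ = 391
Area = |Σ|/2 = 195.5.

195.5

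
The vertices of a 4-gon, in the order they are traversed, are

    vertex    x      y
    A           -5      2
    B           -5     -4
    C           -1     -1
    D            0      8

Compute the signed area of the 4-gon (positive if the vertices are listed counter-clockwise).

31.5

Apply the shoelace formula: 2A = Σ (x_i·y_{i+1} − x_{i+1}·y_i), indices taken mod 4.
A→B: (-5)(-4) − (-5)(2) = 30
B→C: (-5)(-1) − (-1)(-4) = 1
C→D: (-1)(8) − (0)(-1) = -8
D→A: (0)(2) − (-5)(8) = 40
Σ = 63
Signed area = Σ/2 = 31.5 (positive ⇒ counter-clockwise traversal).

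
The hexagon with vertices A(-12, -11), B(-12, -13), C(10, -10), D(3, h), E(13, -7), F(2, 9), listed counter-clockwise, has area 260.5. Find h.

-7

The doubled signed area Σ (x_i y_{i+1} − x_{i+1} y_i) is linear in h.
With h=0 it equals 500; the coefficient of h is -3 (from the two edges through D).
So -3·h + 500 = 2·260.5 = 521 ⇒ h = -7.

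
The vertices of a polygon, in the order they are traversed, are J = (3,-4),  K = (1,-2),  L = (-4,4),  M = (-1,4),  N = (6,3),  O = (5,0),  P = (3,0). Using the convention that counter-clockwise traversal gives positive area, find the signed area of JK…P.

Cross-terms: -2, -4, -12, -27, -15, 0, -12  ⇒  Σ = -72
Signed area = Σ/2 = -36 (negative ⇒ clockwise traversal).

-36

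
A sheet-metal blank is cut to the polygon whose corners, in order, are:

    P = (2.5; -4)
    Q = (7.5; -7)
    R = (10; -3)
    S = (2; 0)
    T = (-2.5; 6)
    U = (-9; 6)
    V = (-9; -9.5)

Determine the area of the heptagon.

Σ = (12.5) + (47.5) + (6) + (12) + (39) + (139.5) + (59.75) = 316.25
Area = |Σ|/2 = 158.125.

158.125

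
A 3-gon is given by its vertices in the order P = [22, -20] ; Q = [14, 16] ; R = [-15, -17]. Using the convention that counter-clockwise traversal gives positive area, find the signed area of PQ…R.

P→Q: (22)(16) − (14)(-20) = 632
Q→R: (14)(-17) − (-15)(16) = 2
R→P: (-15)(-20) − (22)(-17) = 674
Σ = 1308
Signed area = Σ/2 = 654 (positive ⇒ counter-clockwise traversal).

654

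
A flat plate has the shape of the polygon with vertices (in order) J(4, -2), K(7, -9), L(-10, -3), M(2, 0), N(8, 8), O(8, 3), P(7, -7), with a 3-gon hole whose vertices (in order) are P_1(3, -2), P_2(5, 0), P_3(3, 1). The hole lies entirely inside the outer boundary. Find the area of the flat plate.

104

Outer boundary:
Apply Gauss's area formula: 2A = Σ (x_i·y_{i+1} − x_{i+1}·y_i), indices taken mod 7.
Σ = (-22) + (-111) + (6) + (16) + (-40) + (-77) + (14) = -214
Area = |Σ|/2 = 107.
Hole:
Σ = (10) + (5) + (-9) = 6
Area = |Σ|/2 = 3.
Net area = 107 − 3 = 104.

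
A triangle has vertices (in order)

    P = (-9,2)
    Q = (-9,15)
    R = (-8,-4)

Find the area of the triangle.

Σ = (-117) + (156) + (-52) = -13
Area = |Σ|/2 = 6.5.

6.5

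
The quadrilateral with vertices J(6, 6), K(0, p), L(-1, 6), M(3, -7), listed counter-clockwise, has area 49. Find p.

7

The doubled signed area Σ (x_i y_{i+1} − x_{i+1} y_i) is linear in p.
With p=0 it equals 49; the coefficient of p is 7 (from the two edges through K).
So 7·p + 49 = 2·49 = 98 ⇒ p = 7.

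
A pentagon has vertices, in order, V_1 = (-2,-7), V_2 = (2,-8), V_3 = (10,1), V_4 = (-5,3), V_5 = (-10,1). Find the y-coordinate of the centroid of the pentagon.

Apply the shoelace formula. First the cross-terms c_i = x_i·y_{i+1} − x_{i+1}·y_i:
  30, 82, 35, 25, 72  ⇒  2A = 244, A = 122.
Then Σ (y_i + y_{i+1})·c_i = -1216, so ȳ = -1216 / (6·122) = -304/183.

-304/183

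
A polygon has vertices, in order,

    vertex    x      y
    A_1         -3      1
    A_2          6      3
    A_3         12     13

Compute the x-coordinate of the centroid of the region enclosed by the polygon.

Apply Gauss's area formula. First the cross-terms c_i = x_i·y_{i+1} − x_{i+1}·y_i:
  -15, 42, 51  ⇒  2A = 78, A = 39.
Then Σ (x_i + x_{i+1})·c_i = 1170, so x̄ = 1170 / (6·39) = 5.

5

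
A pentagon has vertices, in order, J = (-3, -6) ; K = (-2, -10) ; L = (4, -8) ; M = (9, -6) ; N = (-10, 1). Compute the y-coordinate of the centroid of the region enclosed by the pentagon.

Apply the shoelace (surveyor's) formula. First the cross-terms c_i = x_i·y_{i+1} − x_{i+1}·y_i:
  18, 56, 48, -51, 63  ⇒  2A = 134, A = 67.
Then Σ (y_i + y_{i+1})·c_i = -2028, so ȳ = -2028 / (6·67) = -338/67.

-338/67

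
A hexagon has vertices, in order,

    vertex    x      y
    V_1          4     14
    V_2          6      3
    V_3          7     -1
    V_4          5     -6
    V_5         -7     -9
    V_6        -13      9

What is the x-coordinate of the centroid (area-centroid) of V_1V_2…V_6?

-469/207

Apply the shoelace (surveyor's) formula. First the cross-terms c_i = x_i·y_{i+1} − x_{i+1}·y_i:
  -72, -27, -37, -87, -180, -218  ⇒  2A = -621, A = -310.5.
Then Σ (x_i + x_{i+1})·c_i = 4221, so x̄ = 4221 / (6·(-310.5)) = -469/207.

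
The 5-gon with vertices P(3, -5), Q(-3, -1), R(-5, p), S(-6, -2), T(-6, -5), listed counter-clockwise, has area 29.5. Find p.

The doubled signed area Σ (x_i y_{i+1} − x_{i+1} y_i) is linear in p.
With p=0 it equals 50; the coefficient of p is 3 (from the two edges through R).
So 3·p + 50 = 2·29.5 = 59 ⇒ p = 3.

3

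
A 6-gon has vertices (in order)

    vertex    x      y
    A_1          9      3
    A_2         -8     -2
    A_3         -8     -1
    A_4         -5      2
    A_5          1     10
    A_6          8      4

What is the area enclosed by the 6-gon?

Apply the shoelace formula: 2A = Σ (x_i·y_{i+1} − x_{i+1}·y_i), indices taken mod 6.
Cross-terms: 6, -8, -21, -52, -76, -12  ⇒  Σ = -163
Area = |Σ|/2 = 81.5.

81.5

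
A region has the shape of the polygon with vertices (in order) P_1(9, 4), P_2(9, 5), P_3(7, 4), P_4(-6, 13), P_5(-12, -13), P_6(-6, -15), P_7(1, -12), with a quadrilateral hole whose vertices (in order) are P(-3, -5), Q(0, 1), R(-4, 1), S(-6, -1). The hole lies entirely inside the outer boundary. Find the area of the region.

Outer boundary:
Apply Gauss's area formula: 2A = Σ (x_i·y_{i+1} − x_{i+1}·y_i), indices taken mod 7.
Σ = (9) + (1) + (115) + (234) + (102) + (87) + (112) = 660
Area = |Σ|/2 = 330.
Hole:
Apply the shoelace (surveyor's) formula: 2A = Σ (x_i·y_{i+1} − x_{i+1}·y_i), indices taken mod 4.
P→Q: (-3)(1) − (0)(-5) = -3
Q→R: (0)(1) − (-4)(1) = 4
R→S: (-4)(-1) − (-6)(1) = 10
S→P: (-6)(-5) − (-3)(-1) = 27
Σ = 38
Area = |Σ|/2 = 19.
Net area = 330 − 19 = 311.

311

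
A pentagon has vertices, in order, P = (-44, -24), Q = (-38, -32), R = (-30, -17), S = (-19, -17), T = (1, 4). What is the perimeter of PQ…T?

|PQ| = √((6)² + (-8)²) = √100 = 10
|QR| = √((8)² + (15)²) = √289 = 17
|RS| = √((11)² + (0)²) = √121 = 11
|ST| = √((20)² + (21)²) = √841 = 29
|TP| = √((-45)² + (-28)²) = √2809 = 53
Perimeter = 10 + 17 + 11 + 29 + 53 = 120.

120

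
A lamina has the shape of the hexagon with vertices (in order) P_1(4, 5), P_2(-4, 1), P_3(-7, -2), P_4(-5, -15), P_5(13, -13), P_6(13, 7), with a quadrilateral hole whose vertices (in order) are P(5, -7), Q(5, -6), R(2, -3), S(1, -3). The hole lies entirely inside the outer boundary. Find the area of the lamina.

342

Outer boundary:
Apply the shoelace formula: 2A = Σ (x_i·y_{i+1} − x_{i+1}·y_i), indices taken mod 6.
Σ = (24) + (15) + (95) + (260) + (260) + (37) = 691
Area = |Σ|/2 = 345.5.
Hole:
Apply the surveyor's formula: 2A = Σ (x_i·y_{i+1} − x_{i+1}·y_i), indices taken mod 4.
Cross-terms: 5, -3, -3, 8  ⇒  Σ = 7
Area = |Σ|/2 = 3.5.
Net area = 345.5 − 3.5 = 342.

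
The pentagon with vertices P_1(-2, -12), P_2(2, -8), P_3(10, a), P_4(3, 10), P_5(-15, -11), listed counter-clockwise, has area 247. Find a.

1

Write out the shoelace sum; only the two edges meeting at P_3 involve a:
2·Area = [(2·a − 10·(-8)) + (10·10 − 3·a)] + 315
       = -1·a + 495 = 494
⇒ a = 1.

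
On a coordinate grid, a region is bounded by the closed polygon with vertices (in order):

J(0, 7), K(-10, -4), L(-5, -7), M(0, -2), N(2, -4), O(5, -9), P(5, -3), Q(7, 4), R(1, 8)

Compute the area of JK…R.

133

Apply the shoelace formula: 2A = Σ (x_i·y_{i+1} − x_{i+1}·y_i), indices taken mod 9.
Σ = (70) + (50) + (10) + (4) + (2) + (30) + (41) + (52) + (7) = 266
Area = |Σ|/2 = 133.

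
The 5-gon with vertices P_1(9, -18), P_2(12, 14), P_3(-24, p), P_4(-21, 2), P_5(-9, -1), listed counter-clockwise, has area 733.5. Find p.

The doubled signed area Σ (x_i y_{i+1} − x_{i+1} y_i) is linear in p.
With p=0 it equals 840; the coefficient of p is 33 (from the two edges through P_3).
So 33·p + 840 = 2·733.5 = 1467 ⇒ p = 19.

19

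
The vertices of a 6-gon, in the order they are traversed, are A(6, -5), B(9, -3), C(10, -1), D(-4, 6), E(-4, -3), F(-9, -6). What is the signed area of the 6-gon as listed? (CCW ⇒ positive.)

Apply the surveyor's formula: 2A = Σ (x_i·y_{i+1} − x_{i+1}·y_i), indices taken mod 6.
A→B: (6)(-3) − (9)(-5) = 27
B→C: (9)(-1) − (10)(-3) = 21
C→D: (10)(6) − (-4)(-1) = 56
D→E: (-4)(-3) − (-4)(6) = 36
E→F: (-4)(-6) − (-9)(-3) = -3
F→A: (-9)(-5) − (6)(-6) = 81
Σ = 218
Signed area = Σ/2 = 109 (positive ⇒ counter-clockwise traversal).

109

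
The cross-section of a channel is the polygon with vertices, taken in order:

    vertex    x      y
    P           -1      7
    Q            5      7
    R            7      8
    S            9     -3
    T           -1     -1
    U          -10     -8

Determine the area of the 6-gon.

118

Apply the surveyor's formula: 2A = Σ (x_i·y_{i+1} − x_{i+1}·y_i), indices taken mod 6.
Cross-terms: -42, -9, -93, -12, -2, -78  ⇒  Σ = -236
Area = |Σ|/2 = 118.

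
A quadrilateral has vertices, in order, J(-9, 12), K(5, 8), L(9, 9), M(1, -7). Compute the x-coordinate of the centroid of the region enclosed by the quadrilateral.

9/47

Apply the shoelace formula. First the cross-terms c_i = x_i·y_{i+1} − x_{i+1}·y_i:
  -132, -27, -72, -51  ⇒  2A = -282, A = -141.
Then Σ (x_i + x_{i+1})·c_i = -162, so x̄ = -162 / (6·(-141)) = 9/47.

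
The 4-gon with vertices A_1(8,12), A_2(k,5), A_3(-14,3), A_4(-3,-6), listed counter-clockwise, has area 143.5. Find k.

-8

The doubled signed area Σ (x_i y_{i+1} − x_{i+1} y_i) is linear in k.
With k=0 it equals 215; the coefficient of k is -9 (from the two edges through A_2).
So -9·k + 215 = 2·143.5 = 287 ⇒ k = -8.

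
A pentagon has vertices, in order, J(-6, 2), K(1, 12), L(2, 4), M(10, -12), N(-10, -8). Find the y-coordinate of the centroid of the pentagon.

Apply the shoelace formula. First the cross-terms c_i = x_i·y_{i+1} − x_{i+1}·y_i:
  -74, -20, -64, -200, -68  ⇒  2A = -426, A = -213.
Then Σ (y_i + y_{i+1})·c_i = 3564, so ȳ = 3564 / (6·(-213)) = -198/71.

-198/71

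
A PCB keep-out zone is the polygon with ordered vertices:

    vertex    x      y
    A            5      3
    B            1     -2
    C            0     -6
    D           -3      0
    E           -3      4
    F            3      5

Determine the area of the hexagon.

46

Apply Gauss's area formula: 2A = Σ (x_i·y_{i+1} − x_{i+1}·y_i), indices taken mod 6.
Σ = (-13) + (-6) + (-18) + (-12) + (-27) + (-16) = -92
Area = |Σ|/2 = 46.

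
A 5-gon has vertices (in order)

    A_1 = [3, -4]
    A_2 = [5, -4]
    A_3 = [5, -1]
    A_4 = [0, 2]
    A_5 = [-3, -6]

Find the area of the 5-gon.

34.5

Apply the surveyor's formula: 2A = Σ (x_i·y_{i+1} − x_{i+1}·y_i), indices taken mod 5.
Cross-terms: 8, 15, 10, 6, 30  ⇒  Σ = 69
Area = |Σ|/2 = 34.5.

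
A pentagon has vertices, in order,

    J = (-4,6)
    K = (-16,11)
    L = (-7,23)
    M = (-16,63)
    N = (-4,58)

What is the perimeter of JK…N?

134

|JK| = √((-12)² + (5)²) = √169 = 13
|KL| = √((9)² + (12)²) = √225 = 15
|LM| = √((-9)² + (40)²) = √1681 = 41
|MN| = √((12)² + (-5)²) = √169 = 13
|NJ| = √((0)² + (-52)²) = √2704 = 52
Perimeter = 13 + 15 + 41 + 13 + 52 = 134.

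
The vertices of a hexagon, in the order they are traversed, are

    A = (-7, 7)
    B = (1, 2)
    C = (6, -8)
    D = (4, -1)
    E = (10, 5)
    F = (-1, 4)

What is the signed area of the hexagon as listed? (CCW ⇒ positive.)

Apply the shoelace (surveyor's) formula: 2A = Σ (x_i·y_{i+1} − x_{i+1}·y_i), indices taken mod 6.
Σ = (-21) + (-20) + (26) + (30) + (45) + (21) = 81
Signed area = Σ/2 = 40.5 (positive ⇒ counter-clockwise traversal).

40.5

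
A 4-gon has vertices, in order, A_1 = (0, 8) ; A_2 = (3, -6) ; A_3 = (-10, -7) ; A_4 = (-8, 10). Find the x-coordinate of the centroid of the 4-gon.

Apply Gauss's area formula. First the cross-terms c_i = x_i·y_{i+1} − x_{i+1}·y_i:
  -24, -81, -156, -64  ⇒  2A = -325, A = -162.5.
Then Σ (x_i + x_{i+1})·c_i = 3815, so x̄ = 3815 / (6·(-162.5)) = -763/195.

-763/195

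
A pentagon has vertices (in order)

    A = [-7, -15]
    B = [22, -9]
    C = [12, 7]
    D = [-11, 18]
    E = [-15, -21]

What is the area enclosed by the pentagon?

763.5

Σ = (393) + (262) + (293) + (501) + (78) = 1527
Area = |Σ|/2 = 763.5.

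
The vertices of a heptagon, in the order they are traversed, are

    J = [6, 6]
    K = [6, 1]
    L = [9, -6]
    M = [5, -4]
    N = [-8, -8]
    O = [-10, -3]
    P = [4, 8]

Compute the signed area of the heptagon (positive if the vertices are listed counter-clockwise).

-150.5

Apply the surveyor's formula: 2A = Σ (x_i·y_{i+1} − x_{i+1}·y_i), indices taken mod 7.
Σ = (-30) + (-45) + (-6) + (-72) + (-56) + (-68) + (-24) = -301
Signed area = Σ/2 = -150.5 (negative ⇒ clockwise traversal).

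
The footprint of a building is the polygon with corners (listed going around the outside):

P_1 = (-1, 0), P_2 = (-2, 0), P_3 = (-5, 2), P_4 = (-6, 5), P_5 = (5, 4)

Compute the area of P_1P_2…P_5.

Apply the surveyor's formula: 2A = Σ (x_i·y_{i+1} − x_{i+1}·y_i), indices taken mod 5.
P_1→P_2: (-1)(0) − (-2)(0) = 0
P_2→P_3: (-2)(2) − (-5)(0) = -4
P_3→P_4: (-5)(5) − (-6)(2) = -13
P_4→P_5: (-6)(4) − (5)(5) = -49
P_5→P_1: (5)(0) − (-1)(4) = 4
Σ = -62
Area = |Σ|/2 = 31.

31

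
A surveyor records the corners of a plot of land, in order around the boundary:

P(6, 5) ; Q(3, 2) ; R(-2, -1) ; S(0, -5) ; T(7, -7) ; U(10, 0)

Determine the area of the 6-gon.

81.5

Apply the shoelace (surveyor's) formula: 2A = Σ (x_i·y_{i+1} − x_{i+1}·y_i), indices taken mod 6.
P→Q: (6)(2) − (3)(5) = -3
Q→R: (3)(-1) − (-2)(2) = 1
R→S: (-2)(-5) − (0)(-1) = 10
S→T: (0)(-7) − (7)(-5) = 35
T→U: (7)(0) − (10)(-7) = 70
U→P: (10)(5) − (6)(0) = 50
Σ = 163
Area = |Σ|/2 = 81.5.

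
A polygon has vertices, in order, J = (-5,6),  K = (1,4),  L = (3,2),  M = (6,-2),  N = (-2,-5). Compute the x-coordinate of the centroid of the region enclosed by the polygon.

Apply the surveyor's formula. First the cross-terms c_i = x_i·y_{i+1} − x_{i+1}·y_i:
  -26, -10, -18, -34, -37  ⇒  2A = -125, A = -62.5.
Then Σ (x_i + x_{i+1})·c_i = 25, so x̄ = 25 / (6·(-62.5)) = -1/15.

-1/15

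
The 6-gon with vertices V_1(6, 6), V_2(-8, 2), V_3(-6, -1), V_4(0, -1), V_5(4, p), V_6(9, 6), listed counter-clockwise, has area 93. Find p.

-6

Write out the shoelace sum; only the two edges meeting at V_5 involve p:
2·Area = [(0·p − 4·(-1)) + (4·6 − 9·p)] + 104
       = -9·p + 132 = 186
⇒ p = -6.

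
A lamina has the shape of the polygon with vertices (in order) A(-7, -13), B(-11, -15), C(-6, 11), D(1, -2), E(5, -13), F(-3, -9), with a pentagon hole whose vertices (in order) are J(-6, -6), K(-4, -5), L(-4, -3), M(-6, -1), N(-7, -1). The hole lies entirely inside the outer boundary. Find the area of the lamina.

170

Outer boundary:
A→B: (-7)(-15) − (-11)(-13) = -38
B→C: (-11)(11) − (-6)(-15) = -211
C→D: (-6)(-2) − (1)(11) = 1
D→E: (1)(-13) − (5)(-2) = -3
E→F: (5)(-9) − (-3)(-13) = -84
F→A: (-3)(-13) − (-7)(-9) = -24
Σ = -359
Area = |Σ|/2 = 179.5.
Hole:
J→K: (-6)(-5) − (-4)(-6) = 6
K→L: (-4)(-3) − (-4)(-5) = -8
L→M: (-4)(-1) − (-6)(-3) = -14
M→N: (-6)(-1) − (-7)(-1) = -1
N→J: (-7)(-6) − (-6)(-1) = 36
Σ = 19
Area = |Σ|/2 = 9.5.
Net area = 179.5 − 9.5 = 170.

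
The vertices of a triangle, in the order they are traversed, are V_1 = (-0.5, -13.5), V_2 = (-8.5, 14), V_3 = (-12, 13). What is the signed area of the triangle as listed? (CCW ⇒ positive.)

Apply the shoelace (surveyor's) formula: 2A = Σ (x_i·y_{i+1} − x_{i+1}·y_i), indices taken mod 3.
Σ = (-121.75) + (57.5) + (168.5) = 104.25
Signed area = Σ/2 = 52.125 (positive ⇒ counter-clockwise traversal).

52.125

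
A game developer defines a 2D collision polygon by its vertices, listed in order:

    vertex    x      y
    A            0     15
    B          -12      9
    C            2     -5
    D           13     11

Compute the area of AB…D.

252

Σ = (180) + (42) + (87) + (195) = 504
Area = |Σ|/2 = 252.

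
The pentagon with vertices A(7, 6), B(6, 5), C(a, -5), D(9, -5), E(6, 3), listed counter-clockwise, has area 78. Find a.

-7

The doubled signed area Σ (x_i y_{i+1} − x_{i+1} y_i) is linear in a.
With a=0 it equals 86; the coefficient of a is -10 (from the two edges through C).
So -10·a + 86 = 2·78 = 156 ⇒ a = -7.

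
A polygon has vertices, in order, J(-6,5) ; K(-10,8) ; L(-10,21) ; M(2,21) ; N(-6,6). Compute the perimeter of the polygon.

|JK| = √((-4)² + (3)²) = √25 = 5
|KL| = √((0)² + (13)²) = √169 = 13
|LM| = √((12)² + (0)²) = √144 = 12
|MN| = √((-8)² + (-15)²) = √289 = 17
|NJ| = √((0)² + (-1)²) = √1 = 1
Perimeter = 5 + 13 + 12 + 17 + 1 = 48.

48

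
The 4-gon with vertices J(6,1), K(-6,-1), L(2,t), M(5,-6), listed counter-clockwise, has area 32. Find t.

Write out the shoelace sum; only the two edges meeting at L involve t:
2·Area = [((-6)·t − 2·(-1)) + (2·(-6) − 5·t)] + 41
       = -11·t + 31 = 64
⇒ t = -3.

-3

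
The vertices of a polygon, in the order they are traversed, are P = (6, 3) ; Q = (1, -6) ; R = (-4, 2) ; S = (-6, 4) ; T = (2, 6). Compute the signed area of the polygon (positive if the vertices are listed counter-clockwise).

-69.5

Apply the shoelace formula: 2A = Σ (x_i·y_{i+1} − x_{i+1}·y_i), indices taken mod 5.
Σ = (-39) + (-22) + (-4) + (-44) + (-30) = -139
Signed area = Σ/2 = -69.5 (negative ⇒ clockwise traversal).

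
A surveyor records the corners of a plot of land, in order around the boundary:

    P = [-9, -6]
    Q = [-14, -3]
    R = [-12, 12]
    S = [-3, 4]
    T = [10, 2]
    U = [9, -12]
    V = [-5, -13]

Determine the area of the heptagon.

Apply the shoelace formula: 2A = Σ (x_i·y_{i+1} − x_{i+1}·y_i), indices taken mod 7.
Σ = (-57) + (-204) + (-12) + (-46) + (-138) + (-177) + (-87) = -721
Area = |Σ|/2 = 360.5.

360.5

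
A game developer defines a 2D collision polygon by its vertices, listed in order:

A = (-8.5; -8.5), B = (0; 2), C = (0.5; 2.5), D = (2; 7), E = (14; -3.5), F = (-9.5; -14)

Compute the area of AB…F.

196

Apply Gauss's area formula: 2A = Σ (x_i·y_{i+1} − x_{i+1}·y_i), indices taken mod 6.
A→B: (-8.5)(2) − (0)(-8.5) = -17
B→C: (0)(2.5) − (0.5)(2) = -1
C→D: (0.5)(7) − (2)(2.5) = -1.5
D→E: (2)(-3.5) − (14)(7) = -105
E→F: (14)(-14) − (-9.5)(-3.5) = -229.25
F→A: (-9.5)(-8.5) − (-8.5)(-14) = -38.25
Σ = -392
Area = |Σ|/2 = 196.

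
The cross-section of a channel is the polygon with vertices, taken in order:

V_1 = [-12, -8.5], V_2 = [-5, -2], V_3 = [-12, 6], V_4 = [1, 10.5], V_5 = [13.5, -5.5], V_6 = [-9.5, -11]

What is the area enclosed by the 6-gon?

Apply Gauss's area formula: 2A = Σ (x_i·y_{i+1} − x_{i+1}·y_i), indices taken mod 6.
Σ = (-18.5) + (-54) + (-132) + (-147.25) + (-200.75) + (-51.25) = -603.75
Area = |Σ|/2 = 301.875.

301.875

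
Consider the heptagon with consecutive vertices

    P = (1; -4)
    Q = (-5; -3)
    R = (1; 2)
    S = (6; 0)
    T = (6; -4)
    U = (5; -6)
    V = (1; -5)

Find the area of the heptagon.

P→Q: (1)(-3) − (-5)(-4) = -23
Q→R: (-5)(2) − (1)(-3) = -7
R→S: (1)(0) − (6)(2) = -12
S→T: (6)(-4) − (6)(0) = -24
T→U: (6)(-6) − (5)(-4) = -16
U→V: (5)(-5) − (1)(-6) = -19
V→P: (1)(-4) − (1)(-5) = 1
Σ = -100
Area = |Σ|/2 = 50.

50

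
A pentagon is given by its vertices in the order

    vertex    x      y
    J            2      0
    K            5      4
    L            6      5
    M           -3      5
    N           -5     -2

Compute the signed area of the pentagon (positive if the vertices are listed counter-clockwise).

Apply Gauss's area formula: 2A = Σ (x_i·y_{i+1} − x_{i+1}·y_i), indices taken mod 5.
J→K: (2)(4) − (5)(0) = 8
K→L: (5)(5) − (6)(4) = 1
L→M: (6)(5) − (-3)(5) = 45
M→N: (-3)(-2) − (-5)(5) = 31
N→J: (-5)(0) − (2)(-2) = 4
Σ = 89
Signed area = Σ/2 = 44.5 (positive ⇒ counter-clockwise traversal).

44.5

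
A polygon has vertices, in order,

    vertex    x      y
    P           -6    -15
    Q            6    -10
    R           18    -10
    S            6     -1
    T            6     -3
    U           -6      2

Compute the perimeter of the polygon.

72

|PQ| = √((12)² + (5)²) = √169 = 13
|QR| = √((12)² + (0)²) = √144 = 12
|RS| = √((-12)² + (9)²) = √225 = 15
|ST| = √((0)² + (-2)²) = √4 = 2
|TU| = √((-12)² + (5)²) = √169 = 13
|UP| = √((0)² + (-17)²) = √289 = 17
Perimeter = 13 + 12 + 15 + 2 + 13 + 17 = 72.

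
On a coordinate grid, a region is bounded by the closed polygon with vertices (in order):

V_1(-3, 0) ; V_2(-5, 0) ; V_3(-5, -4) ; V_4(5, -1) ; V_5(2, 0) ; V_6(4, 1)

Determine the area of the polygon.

Apply the shoelace formula: 2A = Σ (x_i·y_{i+1} − x_{i+1}·y_i), indices taken mod 6.
V_1→V_2: (-3)(0) − (-5)(0) = 0
V_2→V_3: (-5)(-4) − (-5)(0) = 20
V_3→V_4: (-5)(-1) − (5)(-4) = 25
V_4→V_5: (5)(0) − (2)(-1) = 2
V_5→V_6: (2)(1) − (4)(0) = 2
V_6→V_1: (4)(0) − (-3)(1) = 3
Σ = 52
Area = |Σ|/2 = 26.

26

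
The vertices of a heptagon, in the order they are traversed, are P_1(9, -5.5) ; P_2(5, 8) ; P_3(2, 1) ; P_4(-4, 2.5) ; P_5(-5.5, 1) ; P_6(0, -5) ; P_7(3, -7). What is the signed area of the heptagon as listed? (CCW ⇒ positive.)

Apply the shoelace formula: 2A = Σ (x_i·y_{i+1} − x_{i+1}·y_i), indices taken mod 7.
Σ = (99.5) + (-11) + (9) + (9.75) + (27.5) + (15) + (46.5) = 196.25
Signed area = Σ/2 = 98.125 (positive ⇒ counter-clockwise traversal).

98.125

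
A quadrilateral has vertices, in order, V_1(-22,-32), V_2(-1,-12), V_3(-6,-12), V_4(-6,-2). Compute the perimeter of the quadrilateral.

78

|V_1V_2| = √((21)² + (20)²) = √841 = 29
|V_2V_3| = √((-5)² + (0)²) = √25 = 5
|V_3V_4| = √((0)² + (10)²) = √100 = 10
|V_4V_1| = √((-16)² + (-30)²) = √1156 = 34
Perimeter = 29 + 5 + 10 + 34 = 78.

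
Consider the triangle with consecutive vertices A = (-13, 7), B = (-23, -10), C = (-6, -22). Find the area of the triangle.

Apply the shoelace (surveyor's) formula: 2A = Σ (x_i·y_{i+1} − x_{i+1}·y_i), indices taken mod 3.
Σ = (291) + (446) + (-328) = 409
Area = |Σ|/2 = 204.5.

204.5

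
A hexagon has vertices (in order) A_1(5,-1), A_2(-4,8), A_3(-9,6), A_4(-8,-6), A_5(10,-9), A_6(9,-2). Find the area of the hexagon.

Apply the shoelace formula: 2A = Σ (x_i·y_{i+1} − x_{i+1}·y_i), indices taken mod 6.
A_1→A_2: (5)(8) − (-4)(-1) = 36
A_2→A_3: (-4)(6) − (-9)(8) = 48
A_3→A_4: (-9)(-6) − (-8)(6) = 102
A_4→A_5: (-8)(-9) − (10)(-6) = 132
A_5→A_6: (10)(-2) − (9)(-9) = 61
A_6→A_1: (9)(-1) − (5)(-2) = 1
Σ = 380
Area = |Σ|/2 = 190.

190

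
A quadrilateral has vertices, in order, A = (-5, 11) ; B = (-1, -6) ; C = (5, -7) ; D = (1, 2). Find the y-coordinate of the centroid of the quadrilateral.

-22/87

Apply the surveyor's formula. First the cross-terms c_i = x_i·y_{i+1} − x_{i+1}·y_i:
  41, 37, 17, 21  ⇒  2A = 116, A = 58.
Then Σ (y_i + y_{i+1})·c_i = -88, so ȳ = -88 / (6·58) = -22/87.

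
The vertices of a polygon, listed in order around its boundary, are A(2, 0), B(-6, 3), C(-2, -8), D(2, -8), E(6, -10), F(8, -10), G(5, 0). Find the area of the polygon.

95

Apply the shoelace (surveyor's) formula: 2A = Σ (x_i·y_{i+1} − x_{i+1}·y_i), indices taken mod 7.
Σ = (6) + (54) + (32) + (28) + (20) + (50) + (0) = 190
Area = |Σ|/2 = 95.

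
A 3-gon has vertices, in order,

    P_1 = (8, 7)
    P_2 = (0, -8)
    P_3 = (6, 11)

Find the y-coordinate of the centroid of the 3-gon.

10/3

Apply Gauss's area formula. First the cross-terms c_i = x_i·y_{i+1} − x_{i+1}·y_i:
  -64, 48, -46  ⇒  2A = -62, A = -31.
Then Σ (y_i + y_{i+1})·c_i = -620, so ȳ = -620 / (6·(-31)) = 10/3.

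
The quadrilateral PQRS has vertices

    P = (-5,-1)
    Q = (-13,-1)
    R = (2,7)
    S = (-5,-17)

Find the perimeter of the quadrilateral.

|PQ| = √((-8)² + (0)²) = √64 = 8
|QR| = √((15)² + (8)²) = √289 = 17
|RS| = √((-7)² + (-24)²) = √625 = 25
|SP| = √((0)² + (16)²) = √256 = 16
Perimeter = 8 + 17 + 25 + 16 = 66.

66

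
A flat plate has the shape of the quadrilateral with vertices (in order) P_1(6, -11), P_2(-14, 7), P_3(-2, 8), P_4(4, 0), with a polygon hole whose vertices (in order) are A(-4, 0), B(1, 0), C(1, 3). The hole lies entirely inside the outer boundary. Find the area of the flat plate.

Outer boundary:
Apply the shoelace (surveyor's) formula: 2A = Σ (x_i·y_{i+1} − x_{i+1}·y_i), indices taken mod 4.
Cross-terms: -112, -98, -32, -44  ⇒  Σ = -286
Area = |Σ|/2 = 143.
Hole:
Apply Gauss's area formula: 2A = Σ (x_i·y_{i+1} − x_{i+1}·y_i), indices taken mod 3.
Cross-terms: 0, 3, 12  ⇒  Σ = 15
Area = |Σ|/2 = 7.5.
Net area = 143 − 7.5 = 135.5.

135.5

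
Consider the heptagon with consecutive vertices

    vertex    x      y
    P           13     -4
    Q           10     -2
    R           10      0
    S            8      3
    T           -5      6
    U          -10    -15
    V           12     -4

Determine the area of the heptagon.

Apply the shoelace (surveyor's) formula: 2A = Σ (x_i·y_{i+1} − x_{i+1}·y_i), indices taken mod 7.
Cross-terms: 14, 20, 30, 63, 135, 220, 4  ⇒  Σ = 486
Area = |Σ|/2 = 243.

243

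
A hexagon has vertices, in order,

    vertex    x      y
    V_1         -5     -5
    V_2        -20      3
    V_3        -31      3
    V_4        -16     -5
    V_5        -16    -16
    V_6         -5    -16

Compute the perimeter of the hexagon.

|V_1V_2| = √((-15)² + (8)²) = √289 = 17
|V_2V_3| = √((-11)² + (0)²) = √121 = 11
|V_3V_4| = √((15)² + (-8)²) = √289 = 17
|V_4V_5| = √((0)² + (-11)²) = √121 = 11
|V_5V_6| = √((11)² + (0)²) = √121 = 11
|V_6V_1| = √((0)² + (11)²) = √121 = 11
Perimeter = 17 + 11 + 17 + 11 + 11 + 11 = 78.

78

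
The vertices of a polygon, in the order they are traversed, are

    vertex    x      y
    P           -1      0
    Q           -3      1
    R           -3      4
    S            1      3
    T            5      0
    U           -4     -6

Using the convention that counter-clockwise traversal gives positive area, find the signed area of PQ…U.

Cross-terms: -1, -9, -13, -15, -30, -6  ⇒  Σ = -74
Signed area = Σ/2 = -37 (negative ⇒ clockwise traversal).

-37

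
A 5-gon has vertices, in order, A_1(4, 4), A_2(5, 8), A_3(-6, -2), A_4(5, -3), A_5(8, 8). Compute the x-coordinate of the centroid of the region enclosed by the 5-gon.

Apply Gauss's area formula. First the cross-terms c_i = x_i·y_{i+1} − x_{i+1}·y_i:
  12, 38, 28, 64, 0  ⇒  2A = 142, A = 71.
Then Σ (x_i + x_{i+1})·c_i = 874, so x̄ = 874 / (6·71) = 437/213.

437/213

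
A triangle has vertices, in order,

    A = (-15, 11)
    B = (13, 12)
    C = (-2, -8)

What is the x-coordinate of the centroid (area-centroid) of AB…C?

-4/3

Apply the shoelace formula. First the cross-terms c_i = x_i·y_{i+1} − x_{i+1}·y_i:
  -323, -80, -142  ⇒  2A = -545, A = -272.5.
Then Σ (x_i + x_{i+1})·c_i = 2180, so x̄ = 2180 / (6·(-272.5)) = -4/3.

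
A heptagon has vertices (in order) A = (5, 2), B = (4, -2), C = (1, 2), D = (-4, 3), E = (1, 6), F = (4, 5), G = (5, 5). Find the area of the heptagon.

31.5

Apply Gauss's area formula: 2A = Σ (x_i·y_{i+1} − x_{i+1}·y_i), indices taken mod 7.
Cross-terms: -18, 10, 11, -27, -19, -5, -15  ⇒  Σ = -63
Area = |Σ|/2 = 31.5.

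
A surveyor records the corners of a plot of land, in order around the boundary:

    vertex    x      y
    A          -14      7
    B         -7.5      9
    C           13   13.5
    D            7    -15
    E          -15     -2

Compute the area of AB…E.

Apply Gauss's area formula: 2A = Σ (x_i·y_{i+1} − x_{i+1}·y_i), indices taken mod 5.
A→B: (-14)(9) − (-7.5)(7) = -73.5
B→C: (-7.5)(13.5) − (13)(9) = -218.25
C→D: (13)(-15) − (7)(13.5) = -289.5
D→E: (7)(-2) − (-15)(-15) = -239
E→A: (-15)(7) − (-14)(-2) = -133
Σ = -953.25
Area = |Σ|/2 = 476.625.

476.625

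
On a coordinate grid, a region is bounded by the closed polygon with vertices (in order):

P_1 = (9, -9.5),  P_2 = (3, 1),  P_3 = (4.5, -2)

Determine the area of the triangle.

1.125

Cross-terms: 37.5, -10.5, -24.75  ⇒  Σ = 2.25
Area = |Σ|/2 = 1.125.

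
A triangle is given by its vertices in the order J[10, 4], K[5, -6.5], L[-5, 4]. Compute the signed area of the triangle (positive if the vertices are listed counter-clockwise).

Apply Gauss's area formula: 2A = Σ (x_i·y_{i+1} − x_{i+1}·y_i), indices taken mod 3.
Σ = (-85) + (-12.5) + (-60) = -157.5
Signed area = Σ/2 = -78.75 (negative ⇒ clockwise traversal).

-78.75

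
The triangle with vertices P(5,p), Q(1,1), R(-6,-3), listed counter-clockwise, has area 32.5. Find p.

-6

The doubled signed area Σ (x_i y_{i+1} − x_{i+1} y_i) is linear in p.
With p=0 it equals 23; the coefficient of p is -7 (from the two edges through P).
So -7·p + 23 = 2·32.5 = 65 ⇒ p = -6.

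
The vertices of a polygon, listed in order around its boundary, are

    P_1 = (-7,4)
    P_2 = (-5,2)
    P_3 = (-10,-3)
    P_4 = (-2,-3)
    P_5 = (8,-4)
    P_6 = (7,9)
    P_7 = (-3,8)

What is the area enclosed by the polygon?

162

Σ = (6) + (35) + (24) + (32) + (100) + (83) + (44) = 324
Area = |Σ|/2 = 162.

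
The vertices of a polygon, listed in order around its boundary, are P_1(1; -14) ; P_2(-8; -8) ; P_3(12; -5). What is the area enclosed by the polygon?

Apply the shoelace formula: 2A = Σ (x_i·y_{i+1} − x_{i+1}·y_i), indices taken mod 3.
Σ = (-120) + (136) + (-163) = -147
Area = |Σ|/2 = 73.5.

73.5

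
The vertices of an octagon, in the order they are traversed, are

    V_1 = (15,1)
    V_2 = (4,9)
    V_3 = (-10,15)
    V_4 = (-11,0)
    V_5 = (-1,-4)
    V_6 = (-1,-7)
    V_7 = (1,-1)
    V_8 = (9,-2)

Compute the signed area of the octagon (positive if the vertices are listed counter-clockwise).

273.5

Cross-terms: 131, 150, 165, 44, 3, 8, 7, 39  ⇒  Σ = 547
Signed area = Σ/2 = 273.5 (positive ⇒ counter-clockwise traversal).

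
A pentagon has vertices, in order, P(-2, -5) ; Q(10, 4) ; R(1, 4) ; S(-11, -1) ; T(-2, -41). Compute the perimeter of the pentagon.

|PQ| = √((12)² + (9)²) = √225 = 15
|QR| = √((-9)² + (0)²) = √81 = 9
|RS| = √((-12)² + (-5)²) = √169 = 13
|ST| = √((9)² + (-40)²) = √1681 = 41
|TP| = √((0)² + (36)²) = √1296 = 36
Perimeter = 15 + 9 + 13 + 41 + 36 = 114.

114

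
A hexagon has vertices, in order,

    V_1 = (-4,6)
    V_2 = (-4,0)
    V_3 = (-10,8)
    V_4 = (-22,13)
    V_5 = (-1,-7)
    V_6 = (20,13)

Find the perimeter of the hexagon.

|V_1V_2| = √((0)² + (-6)²) = √36 = 6
|V_2V_3| = √((-6)² + (8)²) = √100 = 10
|V_3V_4| = √((-12)² + (5)²) = √169 = 13
|V_4V_5| = √((21)² + (-20)²) = √841 = 29
|V_5V_6| = √((21)² + (20)²) = √841 = 29
|V_6V_1| = √((-24)² + (-7)²) = √625 = 25
Perimeter = 6 + 10 + 13 + 29 + 29 + 25 = 112.

112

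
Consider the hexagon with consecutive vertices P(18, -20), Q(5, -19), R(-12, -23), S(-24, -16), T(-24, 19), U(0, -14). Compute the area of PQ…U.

Apply the surveyor's formula: 2A = Σ (x_i·y_{i+1} − x_{i+1}·y_i), indices taken mod 6.
Σ = (-242) + (-343) + (-360) + (-840) + (336) + (252) = -1197
Area = |Σ|/2 = 598.5.

598.5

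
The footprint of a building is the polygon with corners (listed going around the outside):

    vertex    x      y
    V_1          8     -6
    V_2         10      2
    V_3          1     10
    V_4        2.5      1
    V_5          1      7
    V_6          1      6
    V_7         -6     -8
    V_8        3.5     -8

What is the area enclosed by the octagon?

156.25

Cross-terms: 76, 98, -24, 16.5, -1, 28, 76, 43  ⇒  Σ = 312.5
Area = |Σ|/2 = 156.25.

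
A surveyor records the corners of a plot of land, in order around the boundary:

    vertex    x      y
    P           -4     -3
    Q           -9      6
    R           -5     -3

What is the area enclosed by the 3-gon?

4.5

Apply the shoelace formula: 2A = Σ (x_i·y_{i+1} − x_{i+1}·y_i), indices taken mod 3.
Cross-terms: -51, 57, 3  ⇒  Σ = 9
Area = |Σ|/2 = 4.5.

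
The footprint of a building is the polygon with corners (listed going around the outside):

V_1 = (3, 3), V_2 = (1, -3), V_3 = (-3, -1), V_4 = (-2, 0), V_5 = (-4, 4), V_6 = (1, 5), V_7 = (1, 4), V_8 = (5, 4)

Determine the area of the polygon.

V_1→V_2: (3)(-3) − (1)(3) = -12
V_2→V_3: (1)(-1) − (-3)(-3) = -10
V_3→V_4: (-3)(0) − (-2)(-1) = -2
V_4→V_5: (-2)(4) − (-4)(0) = -8
V_5→V_6: (-4)(5) − (1)(4) = -24
V_6→V_7: (1)(4) − (1)(5) = -1
V_7→V_8: (1)(4) − (5)(4) = -16
V_8→V_1: (5)(3) − (3)(4) = 3
Σ = -70
Area = |Σ|/2 = 35.

35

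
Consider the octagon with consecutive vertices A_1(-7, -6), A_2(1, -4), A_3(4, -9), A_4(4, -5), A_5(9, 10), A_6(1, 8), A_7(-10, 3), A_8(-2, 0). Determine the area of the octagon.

152.5

Apply Gauss's area formula: 2A = Σ (x_i·y_{i+1} − x_{i+1}·y_i), indices taken mod 8.
Cross-terms: 34, 7, 16, 85, 62, 83, 6, 12  ⇒  Σ = 305
Area = |Σ|/2 = 152.5.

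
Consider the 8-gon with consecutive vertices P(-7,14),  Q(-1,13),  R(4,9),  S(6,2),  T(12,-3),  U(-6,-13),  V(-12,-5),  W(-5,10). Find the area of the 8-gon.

335.5

Apply the shoelace (surveyor's) formula: 2A = Σ (x_i·y_{i+1} − x_{i+1}·y_i), indices taken mod 8.
Σ = (-77) + (-61) + (-46) + (-42) + (-174) + (-126) + (-145) + (0) = -671
Area = |Σ|/2 = 335.5.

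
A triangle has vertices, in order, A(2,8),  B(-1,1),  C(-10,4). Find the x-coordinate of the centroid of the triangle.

Apply Gauss's area formula. First the cross-terms c_i = x_i·y_{i+1} − x_{i+1}·y_i:
  10, 6, -88  ⇒  2A = -72, A = -36.
Then Σ (x_i + x_{i+1})·c_i = 648, so x̄ = 648 / (6·(-36)) = -3.

-3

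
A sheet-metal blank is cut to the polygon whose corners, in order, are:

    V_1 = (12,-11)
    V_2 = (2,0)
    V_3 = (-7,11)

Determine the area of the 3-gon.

5.5

Σ = (22) + (22) + (-55) = -11
Area = |Σ|/2 = 5.5.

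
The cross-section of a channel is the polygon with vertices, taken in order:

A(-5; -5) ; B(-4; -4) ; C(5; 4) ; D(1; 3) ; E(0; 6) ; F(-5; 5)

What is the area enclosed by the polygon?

50.5

A→B: (-5)(-4) − (-4)(-5) = 0
B→C: (-4)(4) − (5)(-4) = 4
C→D: (5)(3) − (1)(4) = 11
D→E: (1)(6) − (0)(3) = 6
E→F: (0)(5) − (-5)(6) = 30
F→A: (-5)(-5) − (-5)(5) = 50
Σ = 101
Area = |Σ|/2 = 50.5.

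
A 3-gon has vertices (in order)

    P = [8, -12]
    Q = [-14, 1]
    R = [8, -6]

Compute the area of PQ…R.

Σ = (-160) + (76) + (-48) = -132
Area = |Σ|/2 = 66.

66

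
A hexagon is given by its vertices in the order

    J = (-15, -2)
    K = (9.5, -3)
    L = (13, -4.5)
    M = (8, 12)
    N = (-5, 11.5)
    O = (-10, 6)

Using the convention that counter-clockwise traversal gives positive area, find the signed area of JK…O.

299.625

Σ = (64) + (-3.75) + (192) + (152) + (85) + (110) = 599.25
Signed area = Σ/2 = 299.625 (positive ⇒ counter-clockwise traversal).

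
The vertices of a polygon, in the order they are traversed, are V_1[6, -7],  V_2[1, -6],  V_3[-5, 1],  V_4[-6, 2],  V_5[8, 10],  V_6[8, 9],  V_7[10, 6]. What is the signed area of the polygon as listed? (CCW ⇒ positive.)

-147

V_1→V_2: (6)(-6) − (1)(-7) = -29
V_2→V_3: (1)(1) − (-5)(-6) = -29
V_3→V_4: (-5)(2) − (-6)(1) = -4
V_4→V_5: (-6)(10) − (8)(2) = -76
V_5→V_6: (8)(9) − (8)(10) = -8
V_6→V_7: (8)(6) − (10)(9) = -42
V_7→V_1: (10)(-7) − (6)(6) = -106
Σ = -294
Signed area = Σ/2 = -147 (negative ⇒ clockwise traversal).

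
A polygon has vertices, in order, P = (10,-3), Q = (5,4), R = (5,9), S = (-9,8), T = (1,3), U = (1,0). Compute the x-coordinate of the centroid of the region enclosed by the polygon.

Apply the shoelace formula. First the cross-terms c_i = x_i·y_{i+1} − x_{i+1}·y_i:
  55, 25, 121, -35, -3, -3  ⇒  2A = 160, A = 80.
Then Σ (x_i + x_{i+1})·c_i = 832, so x̄ = 832 / (6·80) = 26/15.

26/15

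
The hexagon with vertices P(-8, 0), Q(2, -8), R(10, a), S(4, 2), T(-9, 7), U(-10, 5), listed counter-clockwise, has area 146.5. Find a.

Write out the shoelace sum; only the two edges meeting at R involve a:
2·Area = [(2·a − 10·(-8)) + (10·2 − 4·a)] + 175
       = -2·a + 275 = 293
⇒ a = -9.

-9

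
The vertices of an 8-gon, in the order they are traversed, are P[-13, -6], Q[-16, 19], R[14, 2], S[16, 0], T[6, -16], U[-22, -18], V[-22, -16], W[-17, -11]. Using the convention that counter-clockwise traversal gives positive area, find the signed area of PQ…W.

-752

Apply Gauss's area formula: 2A = Σ (x_i·y_{i+1} − x_{i+1}·y_i), indices taken mod 8.
Σ = (-343) + (-298) + (-32) + (-256) + (-460) + (-44) + (-30) + (-41) = -1504
Signed area = Σ/2 = -752 (negative ⇒ clockwise traversal).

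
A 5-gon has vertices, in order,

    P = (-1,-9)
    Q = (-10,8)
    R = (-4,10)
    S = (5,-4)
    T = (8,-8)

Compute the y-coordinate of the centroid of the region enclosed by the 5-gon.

Apply the shoelace formula. First the cross-terms c_i = x_i·y_{i+1} − x_{i+1}·y_i:
  -98, -68, -34, -8, -80  ⇒  2A = -288, A = -144.
Then Σ (y_i + y_{i+1})·c_i = 126, so ȳ = 126 / (6·(-144)) = -7/48.

-7/48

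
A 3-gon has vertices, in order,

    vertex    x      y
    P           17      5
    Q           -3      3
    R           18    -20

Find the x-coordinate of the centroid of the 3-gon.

32/3

Apply the shoelace formula. First the cross-terms c_i = x_i·y_{i+1} − x_{i+1}·y_i:
  66, 6, 430  ⇒  2A = 502, A = 251.
Then Σ (x_i + x_{i+1})·c_i = 16064, so x̄ = 16064 / (6·251) = 32/3.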